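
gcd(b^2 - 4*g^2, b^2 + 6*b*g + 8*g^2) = b + 2*g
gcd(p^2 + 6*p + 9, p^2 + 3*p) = p + 3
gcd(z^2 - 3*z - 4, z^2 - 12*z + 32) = z - 4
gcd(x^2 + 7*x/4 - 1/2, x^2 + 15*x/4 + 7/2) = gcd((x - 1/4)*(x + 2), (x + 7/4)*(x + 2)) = x + 2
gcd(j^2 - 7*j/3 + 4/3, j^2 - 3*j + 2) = j - 1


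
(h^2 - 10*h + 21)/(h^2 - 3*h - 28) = (h - 3)/(h + 4)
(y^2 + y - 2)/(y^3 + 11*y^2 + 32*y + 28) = (y - 1)/(y^2 + 9*y + 14)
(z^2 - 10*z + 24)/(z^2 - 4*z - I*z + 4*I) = (z - 6)/(z - I)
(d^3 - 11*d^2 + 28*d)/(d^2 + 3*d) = (d^2 - 11*d + 28)/(d + 3)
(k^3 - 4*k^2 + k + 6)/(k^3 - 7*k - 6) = (k - 2)/(k + 2)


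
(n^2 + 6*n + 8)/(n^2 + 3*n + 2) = (n + 4)/(n + 1)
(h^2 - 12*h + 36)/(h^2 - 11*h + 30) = (h - 6)/(h - 5)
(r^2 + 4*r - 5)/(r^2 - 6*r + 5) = (r + 5)/(r - 5)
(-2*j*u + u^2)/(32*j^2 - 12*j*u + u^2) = u*(-2*j + u)/(32*j^2 - 12*j*u + u^2)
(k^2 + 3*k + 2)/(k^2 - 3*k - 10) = (k + 1)/(k - 5)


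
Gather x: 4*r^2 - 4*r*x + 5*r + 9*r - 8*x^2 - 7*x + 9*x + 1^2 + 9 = 4*r^2 + 14*r - 8*x^2 + x*(2 - 4*r) + 10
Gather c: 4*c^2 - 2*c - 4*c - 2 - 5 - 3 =4*c^2 - 6*c - 10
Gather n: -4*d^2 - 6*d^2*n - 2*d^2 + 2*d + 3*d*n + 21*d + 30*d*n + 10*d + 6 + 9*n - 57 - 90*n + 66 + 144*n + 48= -6*d^2 + 33*d + n*(-6*d^2 + 33*d + 63) + 63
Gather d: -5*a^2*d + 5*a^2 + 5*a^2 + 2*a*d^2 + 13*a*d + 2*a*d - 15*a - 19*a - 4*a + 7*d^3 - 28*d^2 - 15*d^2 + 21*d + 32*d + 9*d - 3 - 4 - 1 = 10*a^2 - 38*a + 7*d^3 + d^2*(2*a - 43) + d*(-5*a^2 + 15*a + 62) - 8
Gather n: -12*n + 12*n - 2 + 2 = 0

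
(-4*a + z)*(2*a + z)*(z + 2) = -8*a^2*z - 16*a^2 - 2*a*z^2 - 4*a*z + z^3 + 2*z^2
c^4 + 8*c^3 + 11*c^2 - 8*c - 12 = (c - 1)*(c + 1)*(c + 2)*(c + 6)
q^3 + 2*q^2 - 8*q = q*(q - 2)*(q + 4)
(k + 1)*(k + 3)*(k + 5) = k^3 + 9*k^2 + 23*k + 15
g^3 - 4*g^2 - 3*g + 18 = (g - 3)^2*(g + 2)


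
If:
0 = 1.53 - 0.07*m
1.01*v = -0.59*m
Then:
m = 21.86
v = -12.77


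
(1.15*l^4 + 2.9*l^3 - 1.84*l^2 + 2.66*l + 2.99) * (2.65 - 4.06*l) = -4.669*l^5 - 8.7265*l^4 + 15.1554*l^3 - 15.6756*l^2 - 5.0904*l + 7.9235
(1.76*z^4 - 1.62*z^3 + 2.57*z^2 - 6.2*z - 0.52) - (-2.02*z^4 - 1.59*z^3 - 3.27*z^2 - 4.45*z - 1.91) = 3.78*z^4 - 0.03*z^3 + 5.84*z^2 - 1.75*z + 1.39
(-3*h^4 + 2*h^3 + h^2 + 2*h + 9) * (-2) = 6*h^4 - 4*h^3 - 2*h^2 - 4*h - 18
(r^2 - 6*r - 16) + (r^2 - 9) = 2*r^2 - 6*r - 25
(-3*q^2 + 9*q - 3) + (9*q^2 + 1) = 6*q^2 + 9*q - 2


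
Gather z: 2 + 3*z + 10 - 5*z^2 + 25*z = -5*z^2 + 28*z + 12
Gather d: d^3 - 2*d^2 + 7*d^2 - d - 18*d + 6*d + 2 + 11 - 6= d^3 + 5*d^2 - 13*d + 7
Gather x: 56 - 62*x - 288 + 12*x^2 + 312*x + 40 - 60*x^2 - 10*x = -48*x^2 + 240*x - 192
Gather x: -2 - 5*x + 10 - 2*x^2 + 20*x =-2*x^2 + 15*x + 8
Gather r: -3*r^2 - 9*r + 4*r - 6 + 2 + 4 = -3*r^2 - 5*r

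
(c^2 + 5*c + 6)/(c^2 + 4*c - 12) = (c^2 + 5*c + 6)/(c^2 + 4*c - 12)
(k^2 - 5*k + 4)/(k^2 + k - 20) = (k - 1)/(k + 5)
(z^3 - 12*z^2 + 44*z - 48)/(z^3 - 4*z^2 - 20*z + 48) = (z - 4)/(z + 4)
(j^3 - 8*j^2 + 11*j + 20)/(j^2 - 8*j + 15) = (j^2 - 3*j - 4)/(j - 3)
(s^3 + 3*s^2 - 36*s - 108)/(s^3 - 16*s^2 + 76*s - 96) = (s^2 + 9*s + 18)/(s^2 - 10*s + 16)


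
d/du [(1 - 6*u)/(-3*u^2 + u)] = (-18*u^2 + 6*u - 1)/(u^2*(9*u^2 - 6*u + 1))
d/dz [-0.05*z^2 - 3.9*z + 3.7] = -0.1*z - 3.9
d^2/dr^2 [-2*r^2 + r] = -4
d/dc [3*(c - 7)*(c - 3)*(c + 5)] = 9*c^2 - 30*c - 87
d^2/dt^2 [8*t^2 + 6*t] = 16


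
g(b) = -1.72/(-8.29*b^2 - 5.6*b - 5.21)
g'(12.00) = -0.00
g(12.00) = 0.00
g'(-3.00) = 0.02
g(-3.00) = 0.03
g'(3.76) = -0.01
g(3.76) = 0.01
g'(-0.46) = 0.18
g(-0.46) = 0.39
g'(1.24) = -0.07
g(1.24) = 0.07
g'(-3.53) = 0.01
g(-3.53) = 0.02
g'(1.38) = -0.06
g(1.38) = 0.06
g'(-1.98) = 0.07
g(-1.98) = 0.06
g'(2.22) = -0.02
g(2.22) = 0.03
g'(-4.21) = 0.01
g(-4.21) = 0.01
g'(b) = -1.72*(16.58*b + 5.6)/(-8.29*b^2 - 5.6*b - 5.21)^2 = (-28.5176*b - 9.632)/(8.29*b^2 + 5.6*b + 5.21)^2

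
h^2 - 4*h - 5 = (h - 5)*(h + 1)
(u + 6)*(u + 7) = u^2 + 13*u + 42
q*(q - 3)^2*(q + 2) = q^4 - 4*q^3 - 3*q^2 + 18*q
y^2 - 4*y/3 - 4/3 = (y - 2)*(y + 2/3)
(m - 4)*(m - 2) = m^2 - 6*m + 8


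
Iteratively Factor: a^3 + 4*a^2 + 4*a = (a + 2)*(a^2 + 2*a) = (a + 2)^2*(a)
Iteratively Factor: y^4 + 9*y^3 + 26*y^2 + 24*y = (y)*(y^3 + 9*y^2 + 26*y + 24) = y*(y + 2)*(y^2 + 7*y + 12) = y*(y + 2)*(y + 4)*(y + 3)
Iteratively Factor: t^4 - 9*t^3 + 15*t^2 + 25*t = (t + 1)*(t^3 - 10*t^2 + 25*t) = t*(t + 1)*(t^2 - 10*t + 25) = t*(t - 5)*(t + 1)*(t - 5)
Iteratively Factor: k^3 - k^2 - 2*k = (k - 2)*(k^2 + k) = k*(k - 2)*(k + 1)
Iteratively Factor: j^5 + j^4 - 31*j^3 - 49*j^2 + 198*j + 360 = (j - 5)*(j^4 + 6*j^3 - j^2 - 54*j - 72) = (j - 5)*(j + 4)*(j^3 + 2*j^2 - 9*j - 18) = (j - 5)*(j + 2)*(j + 4)*(j^2 - 9) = (j - 5)*(j + 2)*(j + 3)*(j + 4)*(j - 3)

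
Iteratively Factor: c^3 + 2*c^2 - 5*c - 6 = (c - 2)*(c^2 + 4*c + 3) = (c - 2)*(c + 1)*(c + 3)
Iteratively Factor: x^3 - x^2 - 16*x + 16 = (x - 4)*(x^2 + 3*x - 4) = (x - 4)*(x - 1)*(x + 4)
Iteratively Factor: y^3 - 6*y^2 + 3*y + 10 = (y - 5)*(y^2 - y - 2) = (y - 5)*(y - 2)*(y + 1)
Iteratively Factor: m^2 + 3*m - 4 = (m - 1)*(m + 4)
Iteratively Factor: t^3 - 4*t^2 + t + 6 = (t - 2)*(t^2 - 2*t - 3) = (t - 2)*(t + 1)*(t - 3)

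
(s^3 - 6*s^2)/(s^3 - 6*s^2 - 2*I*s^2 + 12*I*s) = s/(s - 2*I)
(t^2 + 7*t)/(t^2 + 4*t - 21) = t/(t - 3)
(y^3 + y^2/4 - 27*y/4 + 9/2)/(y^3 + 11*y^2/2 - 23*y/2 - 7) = (4*y^2 + 9*y - 9)/(2*(2*y^2 + 15*y + 7))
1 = 1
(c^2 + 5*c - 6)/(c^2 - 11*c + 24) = (c^2 + 5*c - 6)/(c^2 - 11*c + 24)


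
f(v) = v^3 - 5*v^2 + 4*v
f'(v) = 3*v^2 - 10*v + 4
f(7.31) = 152.68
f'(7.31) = 91.21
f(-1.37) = -17.44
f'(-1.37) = 23.33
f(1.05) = -0.15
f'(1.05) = -3.19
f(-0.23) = -1.20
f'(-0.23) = 6.46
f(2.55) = -5.73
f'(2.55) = -1.99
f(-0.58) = -4.20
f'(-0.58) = 10.81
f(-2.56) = -59.79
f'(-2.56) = 49.26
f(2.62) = -5.86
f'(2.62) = -1.61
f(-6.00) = -420.00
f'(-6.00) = 172.00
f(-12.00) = -2496.00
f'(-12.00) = 556.00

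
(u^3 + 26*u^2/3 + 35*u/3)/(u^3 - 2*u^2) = (3*u^2 + 26*u + 35)/(3*u*(u - 2))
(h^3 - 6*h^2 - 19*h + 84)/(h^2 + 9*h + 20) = (h^2 - 10*h + 21)/(h + 5)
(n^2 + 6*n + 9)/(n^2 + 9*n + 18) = (n + 3)/(n + 6)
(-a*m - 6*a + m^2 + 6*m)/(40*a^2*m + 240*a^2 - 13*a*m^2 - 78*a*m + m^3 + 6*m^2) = (-a + m)/(40*a^2 - 13*a*m + m^2)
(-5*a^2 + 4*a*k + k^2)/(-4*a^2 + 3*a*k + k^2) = (5*a + k)/(4*a + k)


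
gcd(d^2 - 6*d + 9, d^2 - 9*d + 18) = d - 3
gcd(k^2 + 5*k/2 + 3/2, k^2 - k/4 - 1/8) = 1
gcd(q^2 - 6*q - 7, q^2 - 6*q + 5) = 1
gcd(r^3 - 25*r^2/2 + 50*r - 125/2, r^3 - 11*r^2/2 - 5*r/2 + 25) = r^2 - 15*r/2 + 25/2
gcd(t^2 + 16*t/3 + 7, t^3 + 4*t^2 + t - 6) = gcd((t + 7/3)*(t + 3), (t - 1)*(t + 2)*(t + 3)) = t + 3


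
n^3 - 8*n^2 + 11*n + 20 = (n - 5)*(n - 4)*(n + 1)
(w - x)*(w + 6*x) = w^2 + 5*w*x - 6*x^2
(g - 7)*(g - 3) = g^2 - 10*g + 21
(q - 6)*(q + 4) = q^2 - 2*q - 24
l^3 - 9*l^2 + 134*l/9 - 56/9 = (l - 7)*(l - 4/3)*(l - 2/3)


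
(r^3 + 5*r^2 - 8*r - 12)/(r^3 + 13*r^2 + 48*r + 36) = (r - 2)/(r + 6)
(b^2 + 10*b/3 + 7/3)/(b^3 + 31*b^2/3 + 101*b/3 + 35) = (b + 1)/(b^2 + 8*b + 15)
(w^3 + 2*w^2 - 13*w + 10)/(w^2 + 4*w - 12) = (w^2 + 4*w - 5)/(w + 6)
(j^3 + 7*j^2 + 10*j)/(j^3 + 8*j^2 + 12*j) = (j + 5)/(j + 6)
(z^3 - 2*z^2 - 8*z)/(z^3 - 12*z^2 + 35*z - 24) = z*(z^2 - 2*z - 8)/(z^3 - 12*z^2 + 35*z - 24)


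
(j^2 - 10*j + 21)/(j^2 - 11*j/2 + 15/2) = 2*(j - 7)/(2*j - 5)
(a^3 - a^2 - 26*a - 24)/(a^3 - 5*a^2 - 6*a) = (a + 4)/a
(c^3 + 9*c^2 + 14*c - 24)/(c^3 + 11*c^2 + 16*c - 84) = (c^2 + 3*c - 4)/(c^2 + 5*c - 14)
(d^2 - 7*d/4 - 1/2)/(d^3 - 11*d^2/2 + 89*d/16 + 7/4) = 4*(d - 2)/(4*d^2 - 23*d + 28)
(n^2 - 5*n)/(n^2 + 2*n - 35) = n/(n + 7)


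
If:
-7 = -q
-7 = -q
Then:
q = 7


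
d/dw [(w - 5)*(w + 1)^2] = 3*(w - 3)*(w + 1)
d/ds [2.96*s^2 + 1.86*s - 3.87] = 5.92*s + 1.86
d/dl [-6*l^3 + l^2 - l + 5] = -18*l^2 + 2*l - 1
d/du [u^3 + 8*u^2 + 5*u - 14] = 3*u^2 + 16*u + 5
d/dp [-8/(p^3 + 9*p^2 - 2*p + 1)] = 8*(3*p^2 + 18*p - 2)/(p^3 + 9*p^2 - 2*p + 1)^2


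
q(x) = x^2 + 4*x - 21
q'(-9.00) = -14.00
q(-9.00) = 24.00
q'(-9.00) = -14.00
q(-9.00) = 24.00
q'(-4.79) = -5.58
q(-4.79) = -17.22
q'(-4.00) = -4.00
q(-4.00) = -21.00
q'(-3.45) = -2.90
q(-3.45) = -22.90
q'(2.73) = 9.46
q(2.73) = -2.63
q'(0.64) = 5.28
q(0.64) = -18.03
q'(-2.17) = -0.34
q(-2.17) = -24.97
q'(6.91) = 17.82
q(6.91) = 54.39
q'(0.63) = 5.26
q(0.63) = -18.08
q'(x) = 2*x + 4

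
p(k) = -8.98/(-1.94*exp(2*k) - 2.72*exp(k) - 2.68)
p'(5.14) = -0.00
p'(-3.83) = -0.07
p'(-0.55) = -1.07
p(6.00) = 0.00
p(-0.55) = 1.83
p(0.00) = 1.22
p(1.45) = 0.18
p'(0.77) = -0.69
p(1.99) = 0.07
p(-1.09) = 2.35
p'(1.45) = -0.30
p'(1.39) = -0.33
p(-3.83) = 3.28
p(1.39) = 0.20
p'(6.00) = 0.00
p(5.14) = 0.00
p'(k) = -8.98*(3.88*exp(2*k) + 2.72*exp(k))/(-1.94*exp(2*k) - 2.72*exp(k) - 2.68)^2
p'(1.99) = -0.13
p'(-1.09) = -0.84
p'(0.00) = -1.10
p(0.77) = 0.51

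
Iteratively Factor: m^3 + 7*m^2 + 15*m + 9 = (m + 3)*(m^2 + 4*m + 3) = (m + 1)*(m + 3)*(m + 3)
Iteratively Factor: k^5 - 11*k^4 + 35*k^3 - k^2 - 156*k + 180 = (k - 3)*(k^4 - 8*k^3 + 11*k^2 + 32*k - 60) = (k - 3)*(k + 2)*(k^3 - 10*k^2 + 31*k - 30) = (k - 3)*(k - 2)*(k + 2)*(k^2 - 8*k + 15) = (k - 3)^2*(k - 2)*(k + 2)*(k - 5)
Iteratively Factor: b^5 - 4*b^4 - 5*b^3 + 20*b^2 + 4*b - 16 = (b - 2)*(b^4 - 2*b^3 - 9*b^2 + 2*b + 8) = (b - 2)*(b - 1)*(b^3 - b^2 - 10*b - 8) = (b - 2)*(b - 1)*(b + 1)*(b^2 - 2*b - 8) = (b - 2)*(b - 1)*(b + 1)*(b + 2)*(b - 4)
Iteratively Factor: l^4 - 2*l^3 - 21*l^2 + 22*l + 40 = (l - 5)*(l^3 + 3*l^2 - 6*l - 8) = (l - 5)*(l - 2)*(l^2 + 5*l + 4) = (l - 5)*(l - 2)*(l + 4)*(l + 1)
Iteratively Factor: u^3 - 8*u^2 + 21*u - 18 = (u - 3)*(u^2 - 5*u + 6) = (u - 3)^2*(u - 2)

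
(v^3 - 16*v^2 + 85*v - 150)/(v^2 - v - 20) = (v^2 - 11*v + 30)/(v + 4)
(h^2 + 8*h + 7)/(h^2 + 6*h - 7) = (h + 1)/(h - 1)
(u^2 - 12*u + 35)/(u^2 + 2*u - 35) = (u - 7)/(u + 7)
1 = 1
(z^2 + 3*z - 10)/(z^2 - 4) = (z + 5)/(z + 2)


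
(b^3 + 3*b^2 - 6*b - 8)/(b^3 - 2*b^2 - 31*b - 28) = (b - 2)/(b - 7)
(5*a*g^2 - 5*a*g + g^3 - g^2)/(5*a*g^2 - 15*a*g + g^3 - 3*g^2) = (g - 1)/(g - 3)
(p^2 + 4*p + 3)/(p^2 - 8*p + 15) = (p^2 + 4*p + 3)/(p^2 - 8*p + 15)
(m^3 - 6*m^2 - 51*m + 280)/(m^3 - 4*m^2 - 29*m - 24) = (m^2 + 2*m - 35)/(m^2 + 4*m + 3)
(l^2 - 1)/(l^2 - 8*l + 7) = (l + 1)/(l - 7)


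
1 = 1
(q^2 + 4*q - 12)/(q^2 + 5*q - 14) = (q + 6)/(q + 7)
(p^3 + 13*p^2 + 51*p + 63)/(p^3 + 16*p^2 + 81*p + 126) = (p + 3)/(p + 6)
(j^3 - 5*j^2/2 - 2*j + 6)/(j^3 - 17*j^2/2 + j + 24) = (j - 2)/(j - 8)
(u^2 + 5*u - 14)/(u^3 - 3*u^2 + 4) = (u + 7)/(u^2 - u - 2)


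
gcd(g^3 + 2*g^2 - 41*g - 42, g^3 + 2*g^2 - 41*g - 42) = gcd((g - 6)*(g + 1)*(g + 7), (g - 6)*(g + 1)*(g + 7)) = g^3 + 2*g^2 - 41*g - 42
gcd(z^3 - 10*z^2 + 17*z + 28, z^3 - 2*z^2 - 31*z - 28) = z^2 - 6*z - 7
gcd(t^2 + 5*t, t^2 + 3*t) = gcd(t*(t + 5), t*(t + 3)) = t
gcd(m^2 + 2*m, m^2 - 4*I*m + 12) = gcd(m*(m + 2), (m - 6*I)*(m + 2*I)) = 1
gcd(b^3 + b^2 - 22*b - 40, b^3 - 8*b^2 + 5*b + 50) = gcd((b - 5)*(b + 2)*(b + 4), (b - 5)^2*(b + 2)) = b^2 - 3*b - 10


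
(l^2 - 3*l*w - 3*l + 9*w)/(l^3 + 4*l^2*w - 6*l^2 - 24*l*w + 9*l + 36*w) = (l - 3*w)/(l^2 + 4*l*w - 3*l - 12*w)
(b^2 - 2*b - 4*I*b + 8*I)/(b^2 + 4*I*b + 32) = (b - 2)/(b + 8*I)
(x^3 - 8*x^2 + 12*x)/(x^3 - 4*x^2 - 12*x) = (x - 2)/(x + 2)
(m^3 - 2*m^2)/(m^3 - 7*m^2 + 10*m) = m/(m - 5)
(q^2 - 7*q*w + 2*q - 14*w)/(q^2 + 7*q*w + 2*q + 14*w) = (q - 7*w)/(q + 7*w)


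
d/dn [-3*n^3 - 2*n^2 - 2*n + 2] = -9*n^2 - 4*n - 2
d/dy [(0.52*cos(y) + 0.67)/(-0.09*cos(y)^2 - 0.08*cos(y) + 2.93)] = (0.0468*sin(y)^2 - 0.1206*cos(y) - 1.624)*sin(y)/(0.09*cos(y)^2 + 0.08*cos(y) - 2.93)^2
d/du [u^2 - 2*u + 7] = 2*u - 2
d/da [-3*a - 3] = -3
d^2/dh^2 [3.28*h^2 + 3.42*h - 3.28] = 6.56000000000000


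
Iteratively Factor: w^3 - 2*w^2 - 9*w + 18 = (w - 3)*(w^2 + w - 6) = (w - 3)*(w + 3)*(w - 2)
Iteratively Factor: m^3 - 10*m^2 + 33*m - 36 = (m - 3)*(m^2 - 7*m + 12) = (m - 4)*(m - 3)*(m - 3)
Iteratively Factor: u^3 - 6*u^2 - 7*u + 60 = (u - 4)*(u^2 - 2*u - 15) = (u - 5)*(u - 4)*(u + 3)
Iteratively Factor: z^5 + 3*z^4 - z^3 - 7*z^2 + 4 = (z - 1)*(z^4 + 4*z^3 + 3*z^2 - 4*z - 4) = (z - 1)*(z + 2)*(z^3 + 2*z^2 - z - 2) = (z - 1)*(z + 1)*(z + 2)*(z^2 + z - 2) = (z - 1)*(z + 1)*(z + 2)^2*(z - 1)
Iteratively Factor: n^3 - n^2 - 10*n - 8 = (n + 2)*(n^2 - 3*n - 4) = (n + 1)*(n + 2)*(n - 4)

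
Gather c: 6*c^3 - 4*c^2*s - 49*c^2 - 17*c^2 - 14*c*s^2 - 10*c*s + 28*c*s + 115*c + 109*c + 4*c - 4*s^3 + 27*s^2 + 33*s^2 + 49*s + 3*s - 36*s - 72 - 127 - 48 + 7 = 6*c^3 + c^2*(-4*s - 66) + c*(-14*s^2 + 18*s + 228) - 4*s^3 + 60*s^2 + 16*s - 240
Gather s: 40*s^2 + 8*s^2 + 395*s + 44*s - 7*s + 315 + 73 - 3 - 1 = 48*s^2 + 432*s + 384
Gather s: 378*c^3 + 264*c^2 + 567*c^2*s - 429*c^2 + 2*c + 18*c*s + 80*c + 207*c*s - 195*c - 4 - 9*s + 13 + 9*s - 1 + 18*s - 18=378*c^3 - 165*c^2 - 113*c + s*(567*c^2 + 225*c + 18) - 10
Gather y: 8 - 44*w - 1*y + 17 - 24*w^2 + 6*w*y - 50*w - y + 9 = -24*w^2 - 94*w + y*(6*w - 2) + 34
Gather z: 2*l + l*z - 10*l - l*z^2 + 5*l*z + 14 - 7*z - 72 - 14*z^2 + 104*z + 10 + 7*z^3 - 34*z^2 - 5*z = -8*l + 7*z^3 + z^2*(-l - 48) + z*(6*l + 92) - 48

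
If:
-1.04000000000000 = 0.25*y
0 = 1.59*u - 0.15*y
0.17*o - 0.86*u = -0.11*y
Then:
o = 0.71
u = -0.39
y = -4.16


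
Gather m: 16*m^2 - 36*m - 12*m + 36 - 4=16*m^2 - 48*m + 32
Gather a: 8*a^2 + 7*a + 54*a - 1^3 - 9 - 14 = 8*a^2 + 61*a - 24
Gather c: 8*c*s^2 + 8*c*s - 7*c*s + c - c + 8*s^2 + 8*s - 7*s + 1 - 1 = c*(8*s^2 + s) + 8*s^2 + s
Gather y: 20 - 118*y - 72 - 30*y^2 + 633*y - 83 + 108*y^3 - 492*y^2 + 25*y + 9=108*y^3 - 522*y^2 + 540*y - 126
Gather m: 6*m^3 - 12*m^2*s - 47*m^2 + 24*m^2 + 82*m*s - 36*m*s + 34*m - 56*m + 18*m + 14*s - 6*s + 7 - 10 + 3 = 6*m^3 + m^2*(-12*s - 23) + m*(46*s - 4) + 8*s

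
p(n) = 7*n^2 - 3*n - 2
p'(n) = 14*n - 3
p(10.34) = 715.39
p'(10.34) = 141.76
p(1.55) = 10.17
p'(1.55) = 18.70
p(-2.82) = 62.13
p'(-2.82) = -42.48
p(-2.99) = 69.55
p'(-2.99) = -44.86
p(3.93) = 94.32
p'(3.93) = 52.02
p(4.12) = 104.46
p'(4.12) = 54.68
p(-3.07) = 73.18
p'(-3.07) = -45.98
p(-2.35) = 43.71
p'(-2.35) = -35.90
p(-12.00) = 1042.00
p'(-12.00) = -171.00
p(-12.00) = 1042.00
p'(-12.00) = -171.00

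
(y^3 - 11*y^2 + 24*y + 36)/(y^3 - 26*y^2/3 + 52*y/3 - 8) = 3*(y^2 - 5*y - 6)/(3*y^2 - 8*y + 4)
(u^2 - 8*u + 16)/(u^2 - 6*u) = (u^2 - 8*u + 16)/(u*(u - 6))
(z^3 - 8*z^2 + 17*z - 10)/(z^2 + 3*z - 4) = (z^2 - 7*z + 10)/(z + 4)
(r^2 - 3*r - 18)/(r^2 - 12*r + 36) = (r + 3)/(r - 6)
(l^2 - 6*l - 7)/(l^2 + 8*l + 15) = (l^2 - 6*l - 7)/(l^2 + 8*l + 15)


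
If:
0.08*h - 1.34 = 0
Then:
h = 16.75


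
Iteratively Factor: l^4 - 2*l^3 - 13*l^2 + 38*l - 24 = (l - 1)*(l^3 - l^2 - 14*l + 24) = (l - 2)*(l - 1)*(l^2 + l - 12) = (l - 2)*(l - 1)*(l + 4)*(l - 3)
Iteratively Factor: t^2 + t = (t)*(t + 1)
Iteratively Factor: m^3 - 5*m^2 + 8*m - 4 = (m - 2)*(m^2 - 3*m + 2) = (m - 2)*(m - 1)*(m - 2)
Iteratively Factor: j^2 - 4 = (j - 2)*(j + 2)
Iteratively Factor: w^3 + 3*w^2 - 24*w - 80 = (w + 4)*(w^2 - w - 20) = (w + 4)^2*(w - 5)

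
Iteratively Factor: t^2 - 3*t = (t)*(t - 3)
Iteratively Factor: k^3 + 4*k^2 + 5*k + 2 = (k + 1)*(k^2 + 3*k + 2) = (k + 1)*(k + 2)*(k + 1)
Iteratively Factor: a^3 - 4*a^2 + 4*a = (a - 2)*(a^2 - 2*a) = a*(a - 2)*(a - 2)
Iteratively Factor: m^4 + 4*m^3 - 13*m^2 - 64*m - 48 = (m - 4)*(m^3 + 8*m^2 + 19*m + 12) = (m - 4)*(m + 1)*(m^2 + 7*m + 12) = (m - 4)*(m + 1)*(m + 3)*(m + 4)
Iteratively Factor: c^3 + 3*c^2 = (c + 3)*(c^2) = c*(c + 3)*(c)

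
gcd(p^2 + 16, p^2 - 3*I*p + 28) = p + 4*I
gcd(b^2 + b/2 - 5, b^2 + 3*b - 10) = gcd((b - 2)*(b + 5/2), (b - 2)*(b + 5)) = b - 2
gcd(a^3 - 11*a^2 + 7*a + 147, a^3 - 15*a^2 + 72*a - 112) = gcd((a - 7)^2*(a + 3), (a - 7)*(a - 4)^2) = a - 7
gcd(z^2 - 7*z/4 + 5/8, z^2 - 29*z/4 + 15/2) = z - 5/4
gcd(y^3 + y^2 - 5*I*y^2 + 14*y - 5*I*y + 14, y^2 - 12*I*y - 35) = y - 7*I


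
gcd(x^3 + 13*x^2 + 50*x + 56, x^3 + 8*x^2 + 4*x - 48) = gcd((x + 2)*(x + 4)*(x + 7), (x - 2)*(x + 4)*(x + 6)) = x + 4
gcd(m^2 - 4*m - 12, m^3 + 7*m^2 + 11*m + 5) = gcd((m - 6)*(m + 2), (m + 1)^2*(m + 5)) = 1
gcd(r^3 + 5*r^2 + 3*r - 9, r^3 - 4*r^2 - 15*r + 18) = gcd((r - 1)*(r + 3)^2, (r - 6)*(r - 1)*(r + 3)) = r^2 + 2*r - 3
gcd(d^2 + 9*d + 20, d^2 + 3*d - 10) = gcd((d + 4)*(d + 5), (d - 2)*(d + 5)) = d + 5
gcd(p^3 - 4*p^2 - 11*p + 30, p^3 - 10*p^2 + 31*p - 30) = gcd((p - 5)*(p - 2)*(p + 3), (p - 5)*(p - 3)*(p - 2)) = p^2 - 7*p + 10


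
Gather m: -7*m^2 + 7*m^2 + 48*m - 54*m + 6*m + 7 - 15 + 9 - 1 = 0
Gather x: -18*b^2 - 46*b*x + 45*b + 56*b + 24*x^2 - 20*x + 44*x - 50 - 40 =-18*b^2 + 101*b + 24*x^2 + x*(24 - 46*b) - 90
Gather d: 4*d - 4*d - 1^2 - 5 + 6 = 0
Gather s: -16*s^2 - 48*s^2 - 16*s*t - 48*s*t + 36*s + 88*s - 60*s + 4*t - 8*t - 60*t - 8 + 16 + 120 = -64*s^2 + s*(64 - 64*t) - 64*t + 128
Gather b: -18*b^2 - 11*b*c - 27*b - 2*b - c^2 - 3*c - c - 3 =-18*b^2 + b*(-11*c - 29) - c^2 - 4*c - 3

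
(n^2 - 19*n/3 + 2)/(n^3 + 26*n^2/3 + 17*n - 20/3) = (n - 6)/(n^2 + 9*n + 20)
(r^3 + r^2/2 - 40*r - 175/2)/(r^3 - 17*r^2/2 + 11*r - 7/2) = (2*r^2 + 15*r + 25)/(2*r^2 - 3*r + 1)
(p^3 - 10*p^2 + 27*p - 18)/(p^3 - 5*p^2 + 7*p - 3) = (p - 6)/(p - 1)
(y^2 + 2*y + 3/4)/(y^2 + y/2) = (y + 3/2)/y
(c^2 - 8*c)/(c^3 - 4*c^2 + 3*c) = (c - 8)/(c^2 - 4*c + 3)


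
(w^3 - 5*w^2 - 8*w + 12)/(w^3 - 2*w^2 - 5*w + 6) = (w - 6)/(w - 3)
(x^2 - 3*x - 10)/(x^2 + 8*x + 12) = (x - 5)/(x + 6)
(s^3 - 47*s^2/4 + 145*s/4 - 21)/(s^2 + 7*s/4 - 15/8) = 2*(s^2 - 11*s + 28)/(2*s + 5)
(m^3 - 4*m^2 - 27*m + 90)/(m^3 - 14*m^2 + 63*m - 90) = (m + 5)/(m - 5)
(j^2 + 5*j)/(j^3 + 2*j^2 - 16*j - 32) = j*(j + 5)/(j^3 + 2*j^2 - 16*j - 32)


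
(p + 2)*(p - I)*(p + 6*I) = p^3 + 2*p^2 + 5*I*p^2 + 6*p + 10*I*p + 12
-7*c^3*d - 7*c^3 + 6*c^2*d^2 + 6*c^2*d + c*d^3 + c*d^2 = (-c + d)*(7*c + d)*(c*d + c)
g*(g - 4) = g^2 - 4*g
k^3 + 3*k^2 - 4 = (k - 1)*(k + 2)^2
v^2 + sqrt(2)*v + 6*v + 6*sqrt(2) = (v + 6)*(v + sqrt(2))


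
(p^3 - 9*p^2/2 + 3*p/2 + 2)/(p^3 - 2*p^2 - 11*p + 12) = (p + 1/2)/(p + 3)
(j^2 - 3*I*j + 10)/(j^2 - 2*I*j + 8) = (j - 5*I)/(j - 4*I)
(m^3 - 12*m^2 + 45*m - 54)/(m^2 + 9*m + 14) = (m^3 - 12*m^2 + 45*m - 54)/(m^2 + 9*m + 14)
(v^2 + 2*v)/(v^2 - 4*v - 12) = v/(v - 6)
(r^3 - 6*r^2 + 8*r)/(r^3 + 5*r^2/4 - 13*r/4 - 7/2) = 4*r*(r^2 - 6*r + 8)/(4*r^3 + 5*r^2 - 13*r - 14)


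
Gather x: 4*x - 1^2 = 4*x - 1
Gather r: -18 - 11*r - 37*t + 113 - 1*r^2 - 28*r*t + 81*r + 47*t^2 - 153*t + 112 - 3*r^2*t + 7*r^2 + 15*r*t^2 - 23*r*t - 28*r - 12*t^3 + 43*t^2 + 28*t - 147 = r^2*(6 - 3*t) + r*(15*t^2 - 51*t + 42) - 12*t^3 + 90*t^2 - 162*t + 60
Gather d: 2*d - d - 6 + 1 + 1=d - 4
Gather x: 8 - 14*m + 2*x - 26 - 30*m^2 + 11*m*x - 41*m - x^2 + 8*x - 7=-30*m^2 - 55*m - x^2 + x*(11*m + 10) - 25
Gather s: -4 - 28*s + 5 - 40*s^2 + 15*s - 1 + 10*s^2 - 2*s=-30*s^2 - 15*s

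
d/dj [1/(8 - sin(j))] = cos(j)/(sin(j) - 8)^2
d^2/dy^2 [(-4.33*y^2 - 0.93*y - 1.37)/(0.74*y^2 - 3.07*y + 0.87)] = (3.5527136788005e-15*y^4 - 20.692324*y^3 + 12.224652*y^2 + 22.2666*y - 35.582842)/(0.405224*y^6 - 5.043396*y^5 + 22.352514*y^4 - 40.793239*y^3 + 26.279307*y^2 - 6.971049*y + 0.658503)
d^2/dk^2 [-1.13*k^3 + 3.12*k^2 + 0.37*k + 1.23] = 6.24 - 6.78*k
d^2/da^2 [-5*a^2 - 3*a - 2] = -10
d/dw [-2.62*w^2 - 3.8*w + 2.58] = -5.24*w - 3.8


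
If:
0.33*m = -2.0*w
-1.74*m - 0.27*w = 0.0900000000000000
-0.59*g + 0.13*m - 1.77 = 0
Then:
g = -3.01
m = -0.05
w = 0.01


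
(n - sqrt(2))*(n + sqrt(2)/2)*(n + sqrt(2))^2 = n^4 + 3*sqrt(2)*n^3/2 - n^2 - 3*sqrt(2)*n - 2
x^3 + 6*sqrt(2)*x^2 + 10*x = x*(x + sqrt(2))*(x + 5*sqrt(2))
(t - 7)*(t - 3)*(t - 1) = t^3 - 11*t^2 + 31*t - 21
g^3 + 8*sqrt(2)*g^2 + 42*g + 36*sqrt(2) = (g + 2*sqrt(2))*(g + 3*sqrt(2))^2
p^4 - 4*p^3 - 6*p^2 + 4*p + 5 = (p - 5)*(p - 1)*(p + 1)^2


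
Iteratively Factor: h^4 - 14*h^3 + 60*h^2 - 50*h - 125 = (h - 5)*(h^3 - 9*h^2 + 15*h + 25) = (h - 5)^2*(h^2 - 4*h - 5) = (h - 5)^2*(h + 1)*(h - 5)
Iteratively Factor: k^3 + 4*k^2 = (k)*(k^2 + 4*k) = k*(k + 4)*(k)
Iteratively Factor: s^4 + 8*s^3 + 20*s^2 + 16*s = (s + 2)*(s^3 + 6*s^2 + 8*s) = s*(s + 2)*(s^2 + 6*s + 8) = s*(s + 2)*(s + 4)*(s + 2)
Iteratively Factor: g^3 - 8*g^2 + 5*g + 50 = (g - 5)*(g^2 - 3*g - 10) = (g - 5)^2*(g + 2)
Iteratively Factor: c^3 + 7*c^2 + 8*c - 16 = (c + 4)*(c^2 + 3*c - 4) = (c + 4)^2*(c - 1)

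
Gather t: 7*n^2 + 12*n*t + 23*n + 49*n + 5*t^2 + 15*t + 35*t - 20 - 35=7*n^2 + 72*n + 5*t^2 + t*(12*n + 50) - 55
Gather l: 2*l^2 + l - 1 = 2*l^2 + l - 1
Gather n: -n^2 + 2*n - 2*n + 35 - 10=25 - n^2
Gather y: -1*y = -y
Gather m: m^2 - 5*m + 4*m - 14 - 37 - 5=m^2 - m - 56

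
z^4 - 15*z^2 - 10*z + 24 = (z - 4)*(z - 1)*(z + 2)*(z + 3)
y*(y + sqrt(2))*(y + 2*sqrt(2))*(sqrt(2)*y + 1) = sqrt(2)*y^4 + 7*y^3 + 7*sqrt(2)*y^2 + 4*y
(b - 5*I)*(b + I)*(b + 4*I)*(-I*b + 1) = -I*b^4 + b^3 - 21*I*b^2 + 41*b + 20*I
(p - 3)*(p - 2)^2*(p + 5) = p^4 - 2*p^3 - 19*p^2 + 68*p - 60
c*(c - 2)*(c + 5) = c^3 + 3*c^2 - 10*c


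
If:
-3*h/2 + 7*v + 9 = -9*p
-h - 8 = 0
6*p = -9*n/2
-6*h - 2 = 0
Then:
No Solution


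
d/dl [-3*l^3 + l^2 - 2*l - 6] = -9*l^2 + 2*l - 2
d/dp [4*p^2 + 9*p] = 8*p + 9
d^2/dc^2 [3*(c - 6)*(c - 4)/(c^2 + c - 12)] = 6*(-11*c^3 + 108*c^2 - 288*c + 336)/(c^6 + 3*c^5 - 33*c^4 - 71*c^3 + 396*c^2 + 432*c - 1728)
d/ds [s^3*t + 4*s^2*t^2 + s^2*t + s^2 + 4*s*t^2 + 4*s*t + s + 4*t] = 3*s^2*t + 8*s*t^2 + 2*s*t + 2*s + 4*t^2 + 4*t + 1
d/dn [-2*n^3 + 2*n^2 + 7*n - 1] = -6*n^2 + 4*n + 7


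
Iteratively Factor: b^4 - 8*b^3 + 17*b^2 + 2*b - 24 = (b - 2)*(b^3 - 6*b^2 + 5*b + 12) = (b - 2)*(b + 1)*(b^2 - 7*b + 12) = (b - 4)*(b - 2)*(b + 1)*(b - 3)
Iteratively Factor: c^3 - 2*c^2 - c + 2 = (c + 1)*(c^2 - 3*c + 2) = (c - 1)*(c + 1)*(c - 2)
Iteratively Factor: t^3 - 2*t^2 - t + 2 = (t - 2)*(t^2 - 1) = (t - 2)*(t - 1)*(t + 1)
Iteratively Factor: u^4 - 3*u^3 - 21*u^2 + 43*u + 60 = (u - 3)*(u^3 - 21*u - 20) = (u - 3)*(u + 4)*(u^2 - 4*u - 5) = (u - 3)*(u + 1)*(u + 4)*(u - 5)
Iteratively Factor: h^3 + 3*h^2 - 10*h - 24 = (h - 3)*(h^2 + 6*h + 8) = (h - 3)*(h + 4)*(h + 2)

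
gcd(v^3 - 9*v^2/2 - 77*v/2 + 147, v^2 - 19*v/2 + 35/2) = v - 7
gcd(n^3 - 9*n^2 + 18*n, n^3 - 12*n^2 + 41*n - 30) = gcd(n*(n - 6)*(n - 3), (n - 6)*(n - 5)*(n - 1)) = n - 6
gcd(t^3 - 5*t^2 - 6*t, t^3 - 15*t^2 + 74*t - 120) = t - 6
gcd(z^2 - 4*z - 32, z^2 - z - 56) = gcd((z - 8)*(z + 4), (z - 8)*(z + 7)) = z - 8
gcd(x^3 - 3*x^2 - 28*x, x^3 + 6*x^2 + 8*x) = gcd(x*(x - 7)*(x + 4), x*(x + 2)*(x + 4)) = x^2 + 4*x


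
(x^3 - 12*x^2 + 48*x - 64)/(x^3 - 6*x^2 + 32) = (x - 4)/(x + 2)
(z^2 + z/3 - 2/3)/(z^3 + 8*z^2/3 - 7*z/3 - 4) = (3*z - 2)/(3*z^2 + 5*z - 12)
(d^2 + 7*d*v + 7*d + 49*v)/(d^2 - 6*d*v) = (d^2 + 7*d*v + 7*d + 49*v)/(d*(d - 6*v))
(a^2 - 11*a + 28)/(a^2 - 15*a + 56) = (a - 4)/(a - 8)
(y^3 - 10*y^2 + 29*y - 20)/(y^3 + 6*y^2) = (y^3 - 10*y^2 + 29*y - 20)/(y^2*(y + 6))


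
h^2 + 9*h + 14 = (h + 2)*(h + 7)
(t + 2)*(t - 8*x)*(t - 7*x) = t^3 - 15*t^2*x + 2*t^2 + 56*t*x^2 - 30*t*x + 112*x^2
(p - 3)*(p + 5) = p^2 + 2*p - 15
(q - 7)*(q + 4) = q^2 - 3*q - 28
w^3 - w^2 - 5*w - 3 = (w - 3)*(w + 1)^2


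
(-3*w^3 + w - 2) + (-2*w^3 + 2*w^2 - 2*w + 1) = -5*w^3 + 2*w^2 - w - 1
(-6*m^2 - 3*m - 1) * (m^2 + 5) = -6*m^4 - 3*m^3 - 31*m^2 - 15*m - 5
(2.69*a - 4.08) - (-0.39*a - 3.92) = 3.08*a - 0.16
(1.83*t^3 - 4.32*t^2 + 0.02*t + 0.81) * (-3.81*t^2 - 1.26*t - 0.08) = -6.9723*t^5 + 14.1534*t^4 + 5.2206*t^3 - 2.7657*t^2 - 1.0222*t - 0.0648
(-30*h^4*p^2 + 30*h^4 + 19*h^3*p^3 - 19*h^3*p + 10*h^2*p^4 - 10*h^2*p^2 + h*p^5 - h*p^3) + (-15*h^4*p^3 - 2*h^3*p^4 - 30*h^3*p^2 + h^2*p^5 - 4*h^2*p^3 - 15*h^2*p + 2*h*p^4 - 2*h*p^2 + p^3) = -15*h^4*p^3 - 30*h^4*p^2 + 30*h^4 - 2*h^3*p^4 + 19*h^3*p^3 - 30*h^3*p^2 - 19*h^3*p + h^2*p^5 + 10*h^2*p^4 - 4*h^2*p^3 - 10*h^2*p^2 - 15*h^2*p + h*p^5 + 2*h*p^4 - h*p^3 - 2*h*p^2 + p^3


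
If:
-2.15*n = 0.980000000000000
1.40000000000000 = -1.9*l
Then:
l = -0.74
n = -0.46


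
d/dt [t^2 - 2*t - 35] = 2*t - 2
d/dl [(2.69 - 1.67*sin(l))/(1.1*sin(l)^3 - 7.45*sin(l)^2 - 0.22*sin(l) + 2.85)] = (3.674*sin(l)^3 - 21.3185*sin(l)^2 + 40.081*sin(l) - 4.1677)*cos(l)/(1.21*sin(l)^6 - 16.39*sin(l)^5 + 55.0185*sin(l)^4 + 9.548*sin(l)^3 - 42.4166*sin(l)^2 - 1.254*sin(l) + 8.1225)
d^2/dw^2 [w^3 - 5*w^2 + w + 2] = 6*w - 10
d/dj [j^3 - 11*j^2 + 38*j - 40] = 3*j^2 - 22*j + 38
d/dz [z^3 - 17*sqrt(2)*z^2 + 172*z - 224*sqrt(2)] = 3*z^2 - 34*sqrt(2)*z + 172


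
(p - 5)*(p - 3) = p^2 - 8*p + 15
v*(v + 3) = v^2 + 3*v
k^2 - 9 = (k - 3)*(k + 3)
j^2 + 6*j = j*(j + 6)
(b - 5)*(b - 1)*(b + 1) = b^3 - 5*b^2 - b + 5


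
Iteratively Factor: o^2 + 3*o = (o)*(o + 3)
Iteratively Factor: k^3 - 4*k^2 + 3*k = (k - 3)*(k^2 - k) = (k - 3)*(k - 1)*(k)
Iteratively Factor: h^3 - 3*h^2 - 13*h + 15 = (h + 3)*(h^2 - 6*h + 5) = (h - 5)*(h + 3)*(h - 1)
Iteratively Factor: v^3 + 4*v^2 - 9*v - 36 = (v + 4)*(v^2 - 9) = (v + 3)*(v + 4)*(v - 3)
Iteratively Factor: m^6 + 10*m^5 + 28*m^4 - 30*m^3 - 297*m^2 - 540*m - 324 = (m + 2)*(m^5 + 8*m^4 + 12*m^3 - 54*m^2 - 189*m - 162) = (m - 3)*(m + 2)*(m^4 + 11*m^3 + 45*m^2 + 81*m + 54) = (m - 3)*(m + 2)*(m + 3)*(m^3 + 8*m^2 + 21*m + 18) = (m - 3)*(m + 2)*(m + 3)^2*(m^2 + 5*m + 6) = (m - 3)*(m + 2)^2*(m + 3)^2*(m + 3)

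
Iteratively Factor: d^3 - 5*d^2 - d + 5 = (d - 5)*(d^2 - 1) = (d - 5)*(d + 1)*(d - 1)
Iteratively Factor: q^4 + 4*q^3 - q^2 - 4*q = (q)*(q^3 + 4*q^2 - q - 4) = q*(q - 1)*(q^2 + 5*q + 4) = q*(q - 1)*(q + 4)*(q + 1)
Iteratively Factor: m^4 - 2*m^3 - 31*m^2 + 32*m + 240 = (m + 3)*(m^3 - 5*m^2 - 16*m + 80) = (m + 3)*(m + 4)*(m^2 - 9*m + 20) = (m - 5)*(m + 3)*(m + 4)*(m - 4)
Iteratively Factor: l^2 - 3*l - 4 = (l + 1)*(l - 4)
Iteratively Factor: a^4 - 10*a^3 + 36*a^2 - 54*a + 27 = (a - 1)*(a^3 - 9*a^2 + 27*a - 27) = (a - 3)*(a - 1)*(a^2 - 6*a + 9) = (a - 3)^2*(a - 1)*(a - 3)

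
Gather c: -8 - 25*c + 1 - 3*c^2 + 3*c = -3*c^2 - 22*c - 7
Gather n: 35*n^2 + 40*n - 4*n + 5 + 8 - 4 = 35*n^2 + 36*n + 9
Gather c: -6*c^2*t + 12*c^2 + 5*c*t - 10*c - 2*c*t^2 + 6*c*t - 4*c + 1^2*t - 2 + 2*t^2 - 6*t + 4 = c^2*(12 - 6*t) + c*(-2*t^2 + 11*t - 14) + 2*t^2 - 5*t + 2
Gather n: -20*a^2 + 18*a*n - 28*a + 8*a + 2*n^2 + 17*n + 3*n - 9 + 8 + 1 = -20*a^2 - 20*a + 2*n^2 + n*(18*a + 20)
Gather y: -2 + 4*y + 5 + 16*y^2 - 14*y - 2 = 16*y^2 - 10*y + 1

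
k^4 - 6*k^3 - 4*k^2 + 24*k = k*(k - 6)*(k - 2)*(k + 2)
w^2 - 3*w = w*(w - 3)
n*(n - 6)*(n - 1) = n^3 - 7*n^2 + 6*n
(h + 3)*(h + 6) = h^2 + 9*h + 18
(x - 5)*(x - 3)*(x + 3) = x^3 - 5*x^2 - 9*x + 45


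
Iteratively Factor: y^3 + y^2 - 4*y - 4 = (y + 2)*(y^2 - y - 2) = (y + 1)*(y + 2)*(y - 2)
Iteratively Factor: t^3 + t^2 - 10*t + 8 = (t - 1)*(t^2 + 2*t - 8) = (t - 2)*(t - 1)*(t + 4)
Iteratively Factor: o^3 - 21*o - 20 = (o + 1)*(o^2 - o - 20) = (o + 1)*(o + 4)*(o - 5)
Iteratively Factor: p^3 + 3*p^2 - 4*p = (p + 4)*(p^2 - p) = p*(p + 4)*(p - 1)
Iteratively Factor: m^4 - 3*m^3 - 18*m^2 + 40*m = (m - 5)*(m^3 + 2*m^2 - 8*m) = (m - 5)*(m + 4)*(m^2 - 2*m) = m*(m - 5)*(m + 4)*(m - 2)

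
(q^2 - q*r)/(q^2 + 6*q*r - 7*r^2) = q/(q + 7*r)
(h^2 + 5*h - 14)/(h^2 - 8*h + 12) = (h + 7)/(h - 6)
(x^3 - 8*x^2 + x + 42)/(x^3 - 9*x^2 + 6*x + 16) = (x^3 - 8*x^2 + x + 42)/(x^3 - 9*x^2 + 6*x + 16)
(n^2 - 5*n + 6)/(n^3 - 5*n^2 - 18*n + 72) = (n - 2)/(n^2 - 2*n - 24)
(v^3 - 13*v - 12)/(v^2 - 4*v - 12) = (-v^3 + 13*v + 12)/(-v^2 + 4*v + 12)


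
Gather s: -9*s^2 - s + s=-9*s^2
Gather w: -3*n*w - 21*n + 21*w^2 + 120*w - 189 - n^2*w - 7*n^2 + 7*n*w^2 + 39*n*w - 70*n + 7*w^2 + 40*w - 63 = -7*n^2 - 91*n + w^2*(7*n + 28) + w*(-n^2 + 36*n + 160) - 252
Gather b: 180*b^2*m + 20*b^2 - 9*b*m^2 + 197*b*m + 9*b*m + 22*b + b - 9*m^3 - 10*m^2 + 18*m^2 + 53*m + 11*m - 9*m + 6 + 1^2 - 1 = b^2*(180*m + 20) + b*(-9*m^2 + 206*m + 23) - 9*m^3 + 8*m^2 + 55*m + 6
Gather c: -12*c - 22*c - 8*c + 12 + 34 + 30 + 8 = 84 - 42*c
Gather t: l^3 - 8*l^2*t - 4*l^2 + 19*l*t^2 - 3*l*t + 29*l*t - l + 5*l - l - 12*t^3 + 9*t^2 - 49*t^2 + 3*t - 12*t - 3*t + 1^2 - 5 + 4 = l^3 - 4*l^2 + 3*l - 12*t^3 + t^2*(19*l - 40) + t*(-8*l^2 + 26*l - 12)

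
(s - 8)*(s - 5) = s^2 - 13*s + 40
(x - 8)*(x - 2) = x^2 - 10*x + 16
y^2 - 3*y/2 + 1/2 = (y - 1)*(y - 1/2)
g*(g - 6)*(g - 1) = g^3 - 7*g^2 + 6*g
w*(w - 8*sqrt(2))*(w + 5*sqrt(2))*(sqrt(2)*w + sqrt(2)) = sqrt(2)*w^4 - 6*w^3 + sqrt(2)*w^3 - 80*sqrt(2)*w^2 - 6*w^2 - 80*sqrt(2)*w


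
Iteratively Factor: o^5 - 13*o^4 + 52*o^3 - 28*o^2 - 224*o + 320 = (o - 4)*(o^4 - 9*o^3 + 16*o^2 + 36*o - 80) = (o - 4)*(o - 2)*(o^3 - 7*o^2 + 2*o + 40) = (o - 4)*(o - 2)*(o + 2)*(o^2 - 9*o + 20) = (o - 5)*(o - 4)*(o - 2)*(o + 2)*(o - 4)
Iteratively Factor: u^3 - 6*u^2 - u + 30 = (u - 5)*(u^2 - u - 6) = (u - 5)*(u + 2)*(u - 3)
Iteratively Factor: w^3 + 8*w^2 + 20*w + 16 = (w + 2)*(w^2 + 6*w + 8) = (w + 2)*(w + 4)*(w + 2)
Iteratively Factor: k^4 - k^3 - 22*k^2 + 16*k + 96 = (k + 2)*(k^3 - 3*k^2 - 16*k + 48) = (k + 2)*(k + 4)*(k^2 - 7*k + 12) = (k - 4)*(k + 2)*(k + 4)*(k - 3)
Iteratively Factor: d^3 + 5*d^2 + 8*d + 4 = (d + 2)*(d^2 + 3*d + 2) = (d + 1)*(d + 2)*(d + 2)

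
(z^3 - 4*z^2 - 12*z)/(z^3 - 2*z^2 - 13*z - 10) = z*(z - 6)/(z^2 - 4*z - 5)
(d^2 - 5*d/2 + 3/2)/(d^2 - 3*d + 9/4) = 2*(d - 1)/(2*d - 3)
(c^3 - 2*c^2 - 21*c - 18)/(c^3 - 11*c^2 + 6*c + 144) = (c + 1)/(c - 8)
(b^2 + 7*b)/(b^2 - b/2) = 2*(b + 7)/(2*b - 1)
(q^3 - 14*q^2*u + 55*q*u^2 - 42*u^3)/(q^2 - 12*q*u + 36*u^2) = (q^2 - 8*q*u + 7*u^2)/(q - 6*u)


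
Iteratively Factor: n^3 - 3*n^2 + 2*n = (n - 2)*(n^2 - n) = (n - 2)*(n - 1)*(n)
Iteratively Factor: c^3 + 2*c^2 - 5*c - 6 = (c + 1)*(c^2 + c - 6) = (c - 2)*(c + 1)*(c + 3)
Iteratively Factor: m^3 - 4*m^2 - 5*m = (m + 1)*(m^2 - 5*m) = m*(m + 1)*(m - 5)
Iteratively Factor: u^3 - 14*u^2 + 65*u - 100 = (u - 4)*(u^2 - 10*u + 25) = (u - 5)*(u - 4)*(u - 5)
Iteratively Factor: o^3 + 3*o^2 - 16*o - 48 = (o - 4)*(o^2 + 7*o + 12) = (o - 4)*(o + 3)*(o + 4)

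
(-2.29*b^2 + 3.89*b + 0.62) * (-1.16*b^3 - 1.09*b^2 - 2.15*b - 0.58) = 2.6564*b^5 - 2.0163*b^4 - 0.0358000000000009*b^3 - 7.7111*b^2 - 3.5892*b - 0.3596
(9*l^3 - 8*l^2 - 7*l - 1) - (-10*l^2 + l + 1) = 9*l^3 + 2*l^2 - 8*l - 2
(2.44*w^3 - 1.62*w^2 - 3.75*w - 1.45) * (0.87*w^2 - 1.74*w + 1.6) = 2.1228*w^5 - 5.655*w^4 + 3.4603*w^3 + 2.6715*w^2 - 3.477*w - 2.32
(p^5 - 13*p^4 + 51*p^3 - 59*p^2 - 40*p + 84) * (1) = p^5 - 13*p^4 + 51*p^3 - 59*p^2 - 40*p + 84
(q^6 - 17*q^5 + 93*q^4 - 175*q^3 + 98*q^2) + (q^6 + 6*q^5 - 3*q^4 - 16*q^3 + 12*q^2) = 2*q^6 - 11*q^5 + 90*q^4 - 191*q^3 + 110*q^2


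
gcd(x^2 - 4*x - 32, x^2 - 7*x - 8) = x - 8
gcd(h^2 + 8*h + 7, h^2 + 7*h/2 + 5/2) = h + 1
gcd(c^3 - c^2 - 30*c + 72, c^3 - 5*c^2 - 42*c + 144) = c^2 + 3*c - 18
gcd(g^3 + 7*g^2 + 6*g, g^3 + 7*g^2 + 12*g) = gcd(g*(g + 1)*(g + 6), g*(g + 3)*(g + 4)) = g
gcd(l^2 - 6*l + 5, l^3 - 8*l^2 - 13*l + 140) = l - 5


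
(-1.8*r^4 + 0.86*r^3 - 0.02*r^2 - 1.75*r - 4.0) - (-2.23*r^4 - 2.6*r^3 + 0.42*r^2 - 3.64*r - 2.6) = 0.43*r^4 + 3.46*r^3 - 0.44*r^2 + 1.89*r - 1.4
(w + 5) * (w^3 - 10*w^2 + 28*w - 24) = w^4 - 5*w^3 - 22*w^2 + 116*w - 120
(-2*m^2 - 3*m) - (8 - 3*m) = -2*m^2 - 8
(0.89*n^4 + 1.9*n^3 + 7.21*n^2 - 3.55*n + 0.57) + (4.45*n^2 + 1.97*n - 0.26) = 0.89*n^4 + 1.9*n^3 + 11.66*n^2 - 1.58*n + 0.31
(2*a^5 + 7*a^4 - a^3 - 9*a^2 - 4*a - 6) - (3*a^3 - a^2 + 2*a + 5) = 2*a^5 + 7*a^4 - 4*a^3 - 8*a^2 - 6*a - 11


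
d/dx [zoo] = 0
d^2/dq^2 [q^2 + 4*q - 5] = 2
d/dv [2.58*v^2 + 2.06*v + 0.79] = 5.16*v + 2.06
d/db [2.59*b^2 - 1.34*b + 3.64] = 5.18*b - 1.34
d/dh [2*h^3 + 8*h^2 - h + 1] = 6*h^2 + 16*h - 1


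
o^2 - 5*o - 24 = (o - 8)*(o + 3)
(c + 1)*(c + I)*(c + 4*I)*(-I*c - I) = -I*c^4 + 5*c^3 - 2*I*c^3 + 10*c^2 + 3*I*c^2 + 5*c + 8*I*c + 4*I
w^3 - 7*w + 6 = (w - 2)*(w - 1)*(w + 3)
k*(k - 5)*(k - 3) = k^3 - 8*k^2 + 15*k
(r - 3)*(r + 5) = r^2 + 2*r - 15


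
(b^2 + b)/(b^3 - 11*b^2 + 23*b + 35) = b/(b^2 - 12*b + 35)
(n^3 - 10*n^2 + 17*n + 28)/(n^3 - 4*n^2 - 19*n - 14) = (n - 4)/(n + 2)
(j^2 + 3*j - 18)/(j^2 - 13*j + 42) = (j^2 + 3*j - 18)/(j^2 - 13*j + 42)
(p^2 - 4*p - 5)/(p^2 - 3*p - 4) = (p - 5)/(p - 4)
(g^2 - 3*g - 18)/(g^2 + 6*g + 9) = (g - 6)/(g + 3)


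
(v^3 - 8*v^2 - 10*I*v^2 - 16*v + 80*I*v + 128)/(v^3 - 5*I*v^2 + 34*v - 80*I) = (v - 8)/(v + 5*I)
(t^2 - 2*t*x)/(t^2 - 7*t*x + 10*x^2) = t/(t - 5*x)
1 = 1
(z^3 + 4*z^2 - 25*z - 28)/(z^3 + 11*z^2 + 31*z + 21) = (z - 4)/(z + 3)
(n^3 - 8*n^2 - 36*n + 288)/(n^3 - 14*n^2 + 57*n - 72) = (n^2 - 36)/(n^2 - 6*n + 9)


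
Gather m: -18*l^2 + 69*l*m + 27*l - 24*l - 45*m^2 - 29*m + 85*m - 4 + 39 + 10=-18*l^2 + 3*l - 45*m^2 + m*(69*l + 56) + 45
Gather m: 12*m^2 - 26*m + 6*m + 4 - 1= 12*m^2 - 20*m + 3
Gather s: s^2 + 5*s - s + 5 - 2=s^2 + 4*s + 3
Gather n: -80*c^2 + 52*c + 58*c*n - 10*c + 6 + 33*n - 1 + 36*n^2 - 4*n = -80*c^2 + 42*c + 36*n^2 + n*(58*c + 29) + 5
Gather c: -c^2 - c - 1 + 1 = -c^2 - c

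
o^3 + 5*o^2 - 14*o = o*(o - 2)*(o + 7)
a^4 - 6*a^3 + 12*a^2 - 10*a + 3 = (a - 3)*(a - 1)^3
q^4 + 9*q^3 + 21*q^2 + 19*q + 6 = (q + 1)^3*(q + 6)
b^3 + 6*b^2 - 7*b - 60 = (b - 3)*(b + 4)*(b + 5)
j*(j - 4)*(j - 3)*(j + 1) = j^4 - 6*j^3 + 5*j^2 + 12*j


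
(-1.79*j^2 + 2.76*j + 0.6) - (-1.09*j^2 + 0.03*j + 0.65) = -0.7*j^2 + 2.73*j - 0.05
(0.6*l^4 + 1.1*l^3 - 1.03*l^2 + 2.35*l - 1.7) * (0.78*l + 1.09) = 0.468*l^5 + 1.512*l^4 + 0.3956*l^3 + 0.7103*l^2 + 1.2355*l - 1.853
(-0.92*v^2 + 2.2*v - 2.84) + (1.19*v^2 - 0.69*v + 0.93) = 0.27*v^2 + 1.51*v - 1.91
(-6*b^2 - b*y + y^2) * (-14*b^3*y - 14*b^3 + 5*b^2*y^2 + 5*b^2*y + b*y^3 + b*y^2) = 84*b^5*y + 84*b^5 - 16*b^4*y^2 - 16*b^4*y - 25*b^3*y^3 - 25*b^3*y^2 + 4*b^2*y^4 + 4*b^2*y^3 + b*y^5 + b*y^4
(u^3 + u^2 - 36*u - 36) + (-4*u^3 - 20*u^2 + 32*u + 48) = -3*u^3 - 19*u^2 - 4*u + 12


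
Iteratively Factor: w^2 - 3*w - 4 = (w - 4)*(w + 1)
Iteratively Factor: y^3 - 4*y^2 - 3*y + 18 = (y + 2)*(y^2 - 6*y + 9) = (y - 3)*(y + 2)*(y - 3)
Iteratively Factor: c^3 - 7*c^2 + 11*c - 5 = (c - 1)*(c^2 - 6*c + 5) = (c - 5)*(c - 1)*(c - 1)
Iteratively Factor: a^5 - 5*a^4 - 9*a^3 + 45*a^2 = (a - 5)*(a^4 - 9*a^2) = (a - 5)*(a - 3)*(a^3 + 3*a^2) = (a - 5)*(a - 3)*(a + 3)*(a^2) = a*(a - 5)*(a - 3)*(a + 3)*(a)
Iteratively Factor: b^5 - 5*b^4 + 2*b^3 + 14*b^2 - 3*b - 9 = (b - 1)*(b^4 - 4*b^3 - 2*b^2 + 12*b + 9) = (b - 1)*(b + 1)*(b^3 - 5*b^2 + 3*b + 9) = (b - 3)*(b - 1)*(b + 1)*(b^2 - 2*b - 3) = (b - 3)*(b - 1)*(b + 1)^2*(b - 3)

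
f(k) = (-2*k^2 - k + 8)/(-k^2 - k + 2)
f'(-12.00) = 0.00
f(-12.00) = 2.06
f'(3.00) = 0.39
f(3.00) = 1.30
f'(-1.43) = -1.77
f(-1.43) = 3.86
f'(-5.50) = -0.01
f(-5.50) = 2.07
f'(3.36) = 0.28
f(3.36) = 1.42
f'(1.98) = 1.69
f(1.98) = 0.47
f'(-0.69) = 0.20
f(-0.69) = 3.50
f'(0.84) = 65.02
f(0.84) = 12.65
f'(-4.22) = -0.07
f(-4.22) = 2.02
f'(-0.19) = 0.97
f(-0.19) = 3.77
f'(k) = (-4*k - 1)/(-k^2 - k + 2) + (2*k + 1)*(-2*k^2 - k + 8)/(-k^2 - k + 2)^2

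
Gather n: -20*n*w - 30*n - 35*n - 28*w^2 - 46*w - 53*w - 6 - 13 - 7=n*(-20*w - 65) - 28*w^2 - 99*w - 26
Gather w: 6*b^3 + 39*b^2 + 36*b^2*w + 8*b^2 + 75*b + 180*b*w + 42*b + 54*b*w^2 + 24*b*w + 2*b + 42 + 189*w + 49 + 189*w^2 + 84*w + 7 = 6*b^3 + 47*b^2 + 119*b + w^2*(54*b + 189) + w*(36*b^2 + 204*b + 273) + 98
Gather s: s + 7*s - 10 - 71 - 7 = 8*s - 88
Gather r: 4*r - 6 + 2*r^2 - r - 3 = 2*r^2 + 3*r - 9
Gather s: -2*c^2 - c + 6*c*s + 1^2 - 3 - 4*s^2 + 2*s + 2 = -2*c^2 - c - 4*s^2 + s*(6*c + 2)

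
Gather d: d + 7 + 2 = d + 9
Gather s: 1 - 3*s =1 - 3*s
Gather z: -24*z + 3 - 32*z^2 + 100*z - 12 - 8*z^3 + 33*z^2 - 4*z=-8*z^3 + z^2 + 72*z - 9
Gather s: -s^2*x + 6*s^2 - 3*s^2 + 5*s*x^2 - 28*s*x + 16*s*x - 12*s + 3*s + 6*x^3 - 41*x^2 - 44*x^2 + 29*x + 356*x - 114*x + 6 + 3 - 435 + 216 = s^2*(3 - x) + s*(5*x^2 - 12*x - 9) + 6*x^3 - 85*x^2 + 271*x - 210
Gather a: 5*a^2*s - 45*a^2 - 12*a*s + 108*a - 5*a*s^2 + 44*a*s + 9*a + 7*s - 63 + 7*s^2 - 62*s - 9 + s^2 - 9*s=a^2*(5*s - 45) + a*(-5*s^2 + 32*s + 117) + 8*s^2 - 64*s - 72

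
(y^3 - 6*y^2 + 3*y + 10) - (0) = y^3 - 6*y^2 + 3*y + 10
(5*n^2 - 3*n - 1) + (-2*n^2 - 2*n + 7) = 3*n^2 - 5*n + 6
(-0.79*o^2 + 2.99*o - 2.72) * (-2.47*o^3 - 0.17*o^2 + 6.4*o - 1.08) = 1.9513*o^5 - 7.251*o^4 + 1.1541*o^3 + 20.4516*o^2 - 20.6372*o + 2.9376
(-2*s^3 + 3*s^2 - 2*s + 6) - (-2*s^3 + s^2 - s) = 2*s^2 - s + 6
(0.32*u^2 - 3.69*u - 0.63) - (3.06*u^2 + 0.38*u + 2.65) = -2.74*u^2 - 4.07*u - 3.28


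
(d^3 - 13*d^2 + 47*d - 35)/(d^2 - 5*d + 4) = (d^2 - 12*d + 35)/(d - 4)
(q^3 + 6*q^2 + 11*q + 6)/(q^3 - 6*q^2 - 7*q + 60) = (q^2 + 3*q + 2)/(q^2 - 9*q + 20)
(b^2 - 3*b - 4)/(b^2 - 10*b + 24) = (b + 1)/(b - 6)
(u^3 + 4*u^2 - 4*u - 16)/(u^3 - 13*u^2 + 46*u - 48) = (u^2 + 6*u + 8)/(u^2 - 11*u + 24)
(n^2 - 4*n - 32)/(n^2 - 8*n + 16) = (n^2 - 4*n - 32)/(n^2 - 8*n + 16)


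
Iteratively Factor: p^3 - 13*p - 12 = (p + 1)*(p^2 - p - 12) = (p + 1)*(p + 3)*(p - 4)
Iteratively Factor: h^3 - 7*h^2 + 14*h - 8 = (h - 4)*(h^2 - 3*h + 2) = (h - 4)*(h - 1)*(h - 2)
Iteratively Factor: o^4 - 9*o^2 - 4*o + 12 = (o + 2)*(o^3 - 2*o^2 - 5*o + 6) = (o - 3)*(o + 2)*(o^2 + o - 2) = (o - 3)*(o - 1)*(o + 2)*(o + 2)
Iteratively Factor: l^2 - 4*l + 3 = (l - 1)*(l - 3)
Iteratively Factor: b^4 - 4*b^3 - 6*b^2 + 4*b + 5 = (b - 5)*(b^3 + b^2 - b - 1) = (b - 5)*(b + 1)*(b^2 - 1) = (b - 5)*(b - 1)*(b + 1)*(b + 1)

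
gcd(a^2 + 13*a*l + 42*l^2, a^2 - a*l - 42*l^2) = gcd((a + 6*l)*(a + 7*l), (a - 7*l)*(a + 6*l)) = a + 6*l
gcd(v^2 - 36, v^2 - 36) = v^2 - 36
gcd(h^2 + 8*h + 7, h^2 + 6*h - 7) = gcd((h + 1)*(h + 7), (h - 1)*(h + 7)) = h + 7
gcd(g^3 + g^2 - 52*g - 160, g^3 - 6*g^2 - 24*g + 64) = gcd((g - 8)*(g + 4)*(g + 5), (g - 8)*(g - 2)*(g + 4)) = g^2 - 4*g - 32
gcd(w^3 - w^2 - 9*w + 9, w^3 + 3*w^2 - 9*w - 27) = w^2 - 9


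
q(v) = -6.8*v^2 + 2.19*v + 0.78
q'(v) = 2.19 - 13.6*v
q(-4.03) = -118.48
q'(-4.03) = 57.00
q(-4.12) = -123.67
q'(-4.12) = 58.22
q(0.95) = -3.28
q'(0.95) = -10.73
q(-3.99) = -116.21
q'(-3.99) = 56.45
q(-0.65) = -3.52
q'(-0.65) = 11.03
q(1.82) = -17.76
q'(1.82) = -22.56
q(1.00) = -3.83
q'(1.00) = -11.41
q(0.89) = -2.66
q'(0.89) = -9.91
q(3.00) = -53.85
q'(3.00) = -38.61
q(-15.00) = -1562.07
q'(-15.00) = 206.19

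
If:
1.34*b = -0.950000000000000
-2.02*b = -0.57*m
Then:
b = -0.71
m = -2.51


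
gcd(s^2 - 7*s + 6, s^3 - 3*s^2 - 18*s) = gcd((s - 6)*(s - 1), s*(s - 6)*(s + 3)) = s - 6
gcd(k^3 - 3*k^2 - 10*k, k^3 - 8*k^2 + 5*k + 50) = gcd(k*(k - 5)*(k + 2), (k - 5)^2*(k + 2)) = k^2 - 3*k - 10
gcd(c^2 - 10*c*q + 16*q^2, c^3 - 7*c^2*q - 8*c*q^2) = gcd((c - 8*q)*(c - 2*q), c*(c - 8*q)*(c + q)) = -c + 8*q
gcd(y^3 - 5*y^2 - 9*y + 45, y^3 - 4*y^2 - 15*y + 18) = y + 3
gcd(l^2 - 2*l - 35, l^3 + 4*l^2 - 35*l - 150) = l + 5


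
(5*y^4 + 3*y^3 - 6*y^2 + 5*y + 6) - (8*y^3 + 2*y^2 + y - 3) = 5*y^4 - 5*y^3 - 8*y^2 + 4*y + 9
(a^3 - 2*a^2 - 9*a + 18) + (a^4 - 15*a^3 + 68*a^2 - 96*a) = a^4 - 14*a^3 + 66*a^2 - 105*a + 18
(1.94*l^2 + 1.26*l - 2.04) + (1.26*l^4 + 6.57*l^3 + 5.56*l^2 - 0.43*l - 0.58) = 1.26*l^4 + 6.57*l^3 + 7.5*l^2 + 0.83*l - 2.62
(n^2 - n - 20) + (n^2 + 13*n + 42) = 2*n^2 + 12*n + 22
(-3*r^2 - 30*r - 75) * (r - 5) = -3*r^3 - 15*r^2 + 75*r + 375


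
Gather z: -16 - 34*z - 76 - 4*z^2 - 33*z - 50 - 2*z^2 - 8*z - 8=-6*z^2 - 75*z - 150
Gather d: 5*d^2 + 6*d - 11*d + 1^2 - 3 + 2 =5*d^2 - 5*d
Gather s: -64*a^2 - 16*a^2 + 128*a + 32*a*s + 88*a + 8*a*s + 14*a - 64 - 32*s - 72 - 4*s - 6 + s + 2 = -80*a^2 + 230*a + s*(40*a - 35) - 140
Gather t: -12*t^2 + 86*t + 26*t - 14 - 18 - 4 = -12*t^2 + 112*t - 36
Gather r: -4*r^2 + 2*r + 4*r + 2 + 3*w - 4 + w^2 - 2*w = -4*r^2 + 6*r + w^2 + w - 2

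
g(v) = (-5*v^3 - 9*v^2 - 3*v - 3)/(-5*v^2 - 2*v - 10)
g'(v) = (10*v + 2)*(-5*v^3 - 9*v^2 - 3*v - 3)/(-5*v^2 - 2*v - 10)^2 + (-15*v^2 - 18*v - 3)/(-5*v^2 - 2*v - 10)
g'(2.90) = 1.20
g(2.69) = 3.37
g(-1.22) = 0.24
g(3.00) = 3.74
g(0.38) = 0.50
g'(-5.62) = 1.03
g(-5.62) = -3.94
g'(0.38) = 0.79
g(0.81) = 0.94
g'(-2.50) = 0.97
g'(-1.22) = 0.39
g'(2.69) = 1.22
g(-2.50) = -0.73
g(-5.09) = -3.39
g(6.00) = 7.05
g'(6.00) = 1.06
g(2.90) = 3.62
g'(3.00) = 1.19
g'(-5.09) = 1.04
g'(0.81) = 1.20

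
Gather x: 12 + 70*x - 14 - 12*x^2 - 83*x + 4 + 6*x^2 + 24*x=-6*x^2 + 11*x + 2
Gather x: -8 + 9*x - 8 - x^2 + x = -x^2 + 10*x - 16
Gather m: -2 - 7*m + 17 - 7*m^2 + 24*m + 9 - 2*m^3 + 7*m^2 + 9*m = -2*m^3 + 26*m + 24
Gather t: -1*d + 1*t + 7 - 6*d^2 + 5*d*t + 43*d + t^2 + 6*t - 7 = -6*d^2 + 42*d + t^2 + t*(5*d + 7)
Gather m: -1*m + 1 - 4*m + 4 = 5 - 5*m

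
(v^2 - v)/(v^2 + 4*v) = (v - 1)/(v + 4)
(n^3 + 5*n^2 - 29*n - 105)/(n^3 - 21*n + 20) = (n^3 + 5*n^2 - 29*n - 105)/(n^3 - 21*n + 20)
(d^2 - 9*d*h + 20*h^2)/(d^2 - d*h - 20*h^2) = (d - 4*h)/(d + 4*h)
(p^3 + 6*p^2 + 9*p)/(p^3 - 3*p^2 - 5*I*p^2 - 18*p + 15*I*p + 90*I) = p*(p + 3)/(p^2 - p*(6 + 5*I) + 30*I)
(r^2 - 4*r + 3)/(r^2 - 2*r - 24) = (-r^2 + 4*r - 3)/(-r^2 + 2*r + 24)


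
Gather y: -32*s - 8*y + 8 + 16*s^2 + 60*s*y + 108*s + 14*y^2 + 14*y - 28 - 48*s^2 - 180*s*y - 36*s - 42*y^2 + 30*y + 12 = -32*s^2 + 40*s - 28*y^2 + y*(36 - 120*s) - 8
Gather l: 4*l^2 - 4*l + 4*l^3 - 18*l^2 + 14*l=4*l^3 - 14*l^2 + 10*l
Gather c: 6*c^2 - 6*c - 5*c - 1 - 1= 6*c^2 - 11*c - 2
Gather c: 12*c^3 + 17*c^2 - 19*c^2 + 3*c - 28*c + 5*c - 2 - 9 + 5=12*c^3 - 2*c^2 - 20*c - 6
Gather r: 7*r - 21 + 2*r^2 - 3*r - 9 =2*r^2 + 4*r - 30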